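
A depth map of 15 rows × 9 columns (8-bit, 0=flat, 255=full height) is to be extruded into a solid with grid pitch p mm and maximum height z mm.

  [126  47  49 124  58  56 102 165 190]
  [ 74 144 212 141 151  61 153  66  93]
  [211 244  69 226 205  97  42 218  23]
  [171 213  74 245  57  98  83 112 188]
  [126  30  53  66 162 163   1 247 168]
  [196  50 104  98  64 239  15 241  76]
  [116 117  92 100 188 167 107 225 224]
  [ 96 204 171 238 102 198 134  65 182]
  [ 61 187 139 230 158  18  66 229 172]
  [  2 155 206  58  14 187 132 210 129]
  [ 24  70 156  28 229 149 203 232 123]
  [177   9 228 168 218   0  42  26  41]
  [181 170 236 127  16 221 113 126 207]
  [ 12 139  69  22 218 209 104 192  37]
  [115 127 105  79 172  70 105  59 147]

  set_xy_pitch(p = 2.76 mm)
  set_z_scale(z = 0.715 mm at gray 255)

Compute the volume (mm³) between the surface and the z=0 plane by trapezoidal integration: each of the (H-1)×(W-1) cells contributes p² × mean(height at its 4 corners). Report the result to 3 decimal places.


312.260

height_mm = gray/255 × 0.715; cell vol = 2.76² × mean(4 corners)
unit = 2.76² × 0.715 / (4×255) = 0.00533979 mm³ per gray-sum
row 0: Σ corner-gray over 8 cells = 3541  → 18.9082
row 1: Σ corner-gray over 8 cells = 4459  → 23.8101
row 2: Σ corner-gray over 8 cells = 4559  → 24.3441
row 3: Σ corner-gray over 8 cells = 3861  → 20.6169
row 4: Σ corner-gray over 8 cells = 3632  → 19.3941
row 5: Σ corner-gray over 8 cells = 4226  → 22.5659
row 6: Σ corner-gray over 8 cells = 4834  → 25.8125
row 7: Σ corner-gray over 8 cells = 4789  → 25.5722
row 8: Σ corner-gray over 8 cells = 4342  → 23.1854
row 9: Σ corner-gray over 8 cells = 4336  → 23.1533
row 10: Σ corner-gray over 8 cells = 3881  → 20.7237
row 11: Σ corner-gray over 8 cells = 4006  → 21.3912
row 12: Σ corner-gray over 8 cells = 4361  → 23.2868
row 13: Σ corner-gray over 8 cells = 3651  → 19.4956
Σ rows: total corner-gray = 58478  → 312.2601 mm³


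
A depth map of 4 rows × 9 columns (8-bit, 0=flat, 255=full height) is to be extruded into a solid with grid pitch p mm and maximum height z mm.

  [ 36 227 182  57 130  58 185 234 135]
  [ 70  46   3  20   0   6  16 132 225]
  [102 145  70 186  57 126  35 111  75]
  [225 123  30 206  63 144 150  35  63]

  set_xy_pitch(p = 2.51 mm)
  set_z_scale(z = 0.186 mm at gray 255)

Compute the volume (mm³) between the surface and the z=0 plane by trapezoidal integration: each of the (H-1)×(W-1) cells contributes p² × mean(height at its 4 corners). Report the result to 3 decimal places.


10.182

height_mm = gray/255 × 0.186; cell vol = 2.51² × mean(4 corners)
unit = 2.51² × 0.186 / (4×255) = 0.00114884 mm³ per gray-sum
row 0: Σ corner-gray over 8 cells = 3058  → 3.5132
row 1: Σ corner-gray over 8 cells = 2378  → 2.7319
row 2: Σ corner-gray over 8 cells = 3427  → 3.9371
Σ rows: total corner-gray = 8863  → 10.1822 mm³


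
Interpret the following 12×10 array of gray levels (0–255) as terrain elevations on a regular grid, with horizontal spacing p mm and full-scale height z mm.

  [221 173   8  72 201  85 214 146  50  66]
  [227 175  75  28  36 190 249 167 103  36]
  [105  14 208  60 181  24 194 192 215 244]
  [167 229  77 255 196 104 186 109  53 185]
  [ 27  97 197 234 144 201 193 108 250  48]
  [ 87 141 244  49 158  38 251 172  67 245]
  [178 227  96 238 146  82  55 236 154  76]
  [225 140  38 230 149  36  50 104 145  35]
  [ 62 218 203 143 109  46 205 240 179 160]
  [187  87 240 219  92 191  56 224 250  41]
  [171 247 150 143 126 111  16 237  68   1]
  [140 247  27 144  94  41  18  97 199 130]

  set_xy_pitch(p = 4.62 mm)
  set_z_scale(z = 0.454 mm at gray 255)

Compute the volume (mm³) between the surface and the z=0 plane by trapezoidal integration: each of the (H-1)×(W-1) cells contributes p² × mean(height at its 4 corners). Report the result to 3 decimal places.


height_mm = gray/255 × 0.454; cell vol = 4.62² × mean(4 corners)
unit = 4.62² × 0.454 / (4×255) = 0.00950035 mm³ per gray-sum
row 0: Σ corner-gray over 9 cells = 4494  → 42.6946
row 1: Σ corner-gray over 9 cells = 4834  → 45.9247
row 2: Σ corner-gray over 9 cells = 5295  → 50.3044
row 3: Σ corner-gray over 9 cells = 5693  → 54.0855
row 4: Σ corner-gray over 9 cells = 5495  → 52.2044
row 5: Σ corner-gray over 9 cells = 5294  → 50.2949
row 6: Σ corner-gray over 9 cells = 4766  → 45.2787
row 7: Σ corner-gray over 9 cells = 4952  → 47.0457
row 8: Σ corner-gray over 9 cells = 5854  → 55.6151
row 9: Σ corner-gray over 9 cells = 5314  → 50.4849
row 10: Σ corner-gray over 9 cells = 4372  → 41.5355
Σ rows: total corner-gray = 56363  → 535.4683 mm³

535.468


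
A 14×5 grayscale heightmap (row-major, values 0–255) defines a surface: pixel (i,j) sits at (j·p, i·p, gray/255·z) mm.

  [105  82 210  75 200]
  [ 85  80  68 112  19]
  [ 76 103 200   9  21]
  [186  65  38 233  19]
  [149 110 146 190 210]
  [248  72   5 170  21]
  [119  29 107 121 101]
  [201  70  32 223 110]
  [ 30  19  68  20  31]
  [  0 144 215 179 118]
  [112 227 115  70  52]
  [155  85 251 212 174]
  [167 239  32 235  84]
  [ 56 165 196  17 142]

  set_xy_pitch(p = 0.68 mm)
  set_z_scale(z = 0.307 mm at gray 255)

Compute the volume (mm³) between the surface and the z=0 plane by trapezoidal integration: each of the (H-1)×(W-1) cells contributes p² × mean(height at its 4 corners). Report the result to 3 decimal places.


height_mm = gray/255 × 0.307; cell vol = 0.68² × mean(4 corners)
unit = 0.68² × 0.307 / (4×255) = 0.000139173 mm³ per gray-sum
row 0: Σ corner-gray over 4 cells = 1663  → 0.2314
row 1: Σ corner-gray over 4 cells = 1345  → 0.1872
row 2: Σ corner-gray over 4 cells = 1598  → 0.2224
row 3: Σ corner-gray over 4 cells = 2128  → 0.2962
row 4: Σ corner-gray over 4 cells = 2014  → 0.2803
row 5: Σ corner-gray over 4 cells = 1497  → 0.2083
row 6: Σ corner-gray over 4 cells = 1695  → 0.2359
row 7: Σ corner-gray over 4 cells = 1236  → 0.1720
row 8: Σ corner-gray over 4 cells = 1469  → 0.2044
row 9: Σ corner-gray over 4 cells = 2182  → 0.3037
row 10: Σ corner-gray over 4 cells = 2413  → 0.3358
row 11: Σ corner-gray over 4 cells = 2688  → 0.3741
row 12: Σ corner-gray over 4 cells = 2217  → 0.3085
Σ rows: total corner-gray = 24145  → 3.3603 mm³

3.360


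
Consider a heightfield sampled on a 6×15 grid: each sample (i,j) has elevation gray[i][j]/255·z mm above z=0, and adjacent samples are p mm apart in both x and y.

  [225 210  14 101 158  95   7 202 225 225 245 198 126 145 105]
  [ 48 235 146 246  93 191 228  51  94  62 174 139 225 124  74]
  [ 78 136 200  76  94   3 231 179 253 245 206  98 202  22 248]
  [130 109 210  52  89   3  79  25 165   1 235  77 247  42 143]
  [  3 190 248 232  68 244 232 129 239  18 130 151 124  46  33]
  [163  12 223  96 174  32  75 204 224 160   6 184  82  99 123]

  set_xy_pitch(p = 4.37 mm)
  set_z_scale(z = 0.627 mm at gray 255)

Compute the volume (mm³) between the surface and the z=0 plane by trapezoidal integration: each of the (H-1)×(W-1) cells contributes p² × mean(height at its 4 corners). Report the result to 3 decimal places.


452.256

height_mm = gray/255 × 0.627; cell vol = 4.37² × mean(4 corners)
unit = 4.37² × 0.627 / (4×255) = 0.011739 mm³ per gray-sum
row 0: Σ corner-gray over 14 cells = 8370  → 98.2552
row 1: Σ corner-gray over 14 cells = 8354  → 98.0674
row 2: Σ corner-gray over 14 cells = 7157  → 84.0159
row 3: Σ corner-gray over 14 cells = 7079  → 83.1002
row 4: Σ corner-gray over 14 cells = 7566  → 88.8171
Σ rows: total corner-gray = 38526  → 452.2558 mm³


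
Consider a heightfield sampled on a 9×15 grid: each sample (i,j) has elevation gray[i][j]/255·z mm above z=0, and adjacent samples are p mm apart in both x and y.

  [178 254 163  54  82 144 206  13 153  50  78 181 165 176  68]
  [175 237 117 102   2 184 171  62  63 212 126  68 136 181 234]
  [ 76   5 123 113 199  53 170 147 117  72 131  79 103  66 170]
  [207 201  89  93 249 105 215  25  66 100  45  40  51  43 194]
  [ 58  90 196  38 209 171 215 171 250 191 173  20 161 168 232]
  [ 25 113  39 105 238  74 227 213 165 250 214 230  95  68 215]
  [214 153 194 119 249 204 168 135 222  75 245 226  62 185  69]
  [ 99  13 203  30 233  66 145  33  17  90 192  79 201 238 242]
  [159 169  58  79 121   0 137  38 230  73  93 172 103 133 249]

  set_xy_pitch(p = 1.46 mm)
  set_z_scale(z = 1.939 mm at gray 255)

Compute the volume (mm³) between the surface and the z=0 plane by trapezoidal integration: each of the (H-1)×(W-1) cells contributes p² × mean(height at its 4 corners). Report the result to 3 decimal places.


height_mm = gray/255 × 1.939; cell vol = 1.46² × mean(4 corners)
unit = 1.46² × 1.939 / (4×255) = 0.00405213 mm³ per gray-sum
row 0: Σ corner-gray over 14 cells = 7415  → 30.0465
row 1: Σ corner-gray over 14 cells = 6733  → 27.2830
row 2: Σ corner-gray over 14 cells = 6047  → 24.5032
row 3: Σ corner-gray over 14 cells = 7441  → 30.1519
row 4: Σ corner-gray over 14 cells = 8698  → 35.2454
row 5: Σ corner-gray over 14 cells = 9059  → 36.7082
row 6: Σ corner-gray over 14 cells = 8178  → 33.1383
row 7: Σ corner-gray over 14 cells = 6641  → 26.9102
Σ rows: total corner-gray = 60212  → 243.9868 mm³

243.987


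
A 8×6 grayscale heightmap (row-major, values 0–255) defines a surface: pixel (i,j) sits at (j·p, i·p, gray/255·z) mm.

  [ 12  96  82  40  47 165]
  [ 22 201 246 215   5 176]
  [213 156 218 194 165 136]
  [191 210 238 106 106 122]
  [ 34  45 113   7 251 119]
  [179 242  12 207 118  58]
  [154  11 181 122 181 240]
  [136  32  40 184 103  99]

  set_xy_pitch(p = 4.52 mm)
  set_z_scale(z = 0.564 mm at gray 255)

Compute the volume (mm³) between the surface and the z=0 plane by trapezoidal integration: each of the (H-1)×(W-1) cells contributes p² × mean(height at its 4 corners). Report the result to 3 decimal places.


216.311

height_mm = gray/255 × 0.564; cell vol = 4.52² × mean(4 corners)
unit = 4.52² × 0.564 / (4×255) = 0.0112968 mm³ per gray-sum
row 0: Σ corner-gray over 5 cells = 2239  → 25.2936
row 1: Σ corner-gray over 5 cells = 3347  → 37.8104
row 2: Σ corner-gray over 5 cells = 3448  → 38.9514
row 3: Σ corner-gray over 5 cells = 2618  → 29.5750
row 4: Σ corner-gray over 5 cells = 2380  → 26.8864
row 5: Σ corner-gray over 5 cells = 2779  → 31.3938
row 6: Σ corner-gray over 5 cells = 2337  → 26.4006
Σ rows: total corner-gray = 19148  → 216.3113 mm³


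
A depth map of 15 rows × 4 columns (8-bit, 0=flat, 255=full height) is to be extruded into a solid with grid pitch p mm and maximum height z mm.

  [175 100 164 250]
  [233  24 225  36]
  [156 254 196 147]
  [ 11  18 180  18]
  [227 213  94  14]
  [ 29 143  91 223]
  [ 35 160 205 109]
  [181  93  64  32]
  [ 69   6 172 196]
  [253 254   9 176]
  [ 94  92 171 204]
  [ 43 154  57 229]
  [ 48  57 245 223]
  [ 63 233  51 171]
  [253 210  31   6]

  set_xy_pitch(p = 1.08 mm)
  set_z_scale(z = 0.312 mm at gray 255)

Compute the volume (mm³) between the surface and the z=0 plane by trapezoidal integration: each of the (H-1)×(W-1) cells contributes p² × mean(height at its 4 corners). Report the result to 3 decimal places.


height_mm = gray/255 × 0.312; cell vol = 1.08² × mean(4 corners)
unit = 1.08² × 0.312 / (4×255) = 0.000356781 mm³ per gray-sum
row 0: Σ corner-gray over 3 cells = 1720  → 0.6137
row 1: Σ corner-gray over 3 cells = 1970  → 0.7029
row 2: Σ corner-gray over 3 cells = 1628  → 0.5808
row 3: Σ corner-gray over 3 cells = 1280  → 0.4567
row 4: Σ corner-gray over 3 cells = 1575  → 0.5619
row 5: Σ corner-gray over 3 cells = 1594  → 0.5687
row 6: Σ corner-gray over 3 cells = 1401  → 0.4999
row 7: Σ corner-gray over 3 cells = 1148  → 0.4096
row 8: Σ corner-gray over 3 cells = 1576  → 0.5623
row 9: Σ corner-gray over 3 cells = 1779  → 0.6347
row 10: Σ corner-gray over 3 cells = 1518  → 0.5416
row 11: Σ corner-gray over 3 cells = 1569  → 0.5598
row 12: Σ corner-gray over 3 cells = 1677  → 0.5983
row 13: Σ corner-gray over 3 cells = 1543  → 0.5505
Σ rows: total corner-gray = 21978  → 7.8413 mm³

7.841


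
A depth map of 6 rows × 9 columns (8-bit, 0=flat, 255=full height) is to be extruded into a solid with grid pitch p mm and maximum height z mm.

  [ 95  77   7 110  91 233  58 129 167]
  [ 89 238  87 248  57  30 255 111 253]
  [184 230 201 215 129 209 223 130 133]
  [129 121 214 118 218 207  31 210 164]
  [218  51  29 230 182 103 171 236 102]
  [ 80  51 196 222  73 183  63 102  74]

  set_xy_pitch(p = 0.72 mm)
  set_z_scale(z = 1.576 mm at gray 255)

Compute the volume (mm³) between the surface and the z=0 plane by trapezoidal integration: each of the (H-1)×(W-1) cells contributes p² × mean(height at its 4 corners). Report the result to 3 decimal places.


height_mm = gray/255 × 1.576; cell vol = 0.72² × mean(4 corners)
unit = 0.72² × 1.576 / (4×255) = 0.000800979 mm³ per gray-sum
row 0: Σ corner-gray over 8 cells = 4066  → 3.2568
row 1: Σ corner-gray over 8 cells = 5385  → 4.3133
row 2: Σ corner-gray over 8 cells = 5522  → 4.4230
row 3: Σ corner-gray over 8 cells = 4855  → 3.8888
row 4: Σ corner-gray over 8 cells = 4258  → 3.4106
Σ rows: total corner-gray = 24086  → 19.2924 mm³

19.292


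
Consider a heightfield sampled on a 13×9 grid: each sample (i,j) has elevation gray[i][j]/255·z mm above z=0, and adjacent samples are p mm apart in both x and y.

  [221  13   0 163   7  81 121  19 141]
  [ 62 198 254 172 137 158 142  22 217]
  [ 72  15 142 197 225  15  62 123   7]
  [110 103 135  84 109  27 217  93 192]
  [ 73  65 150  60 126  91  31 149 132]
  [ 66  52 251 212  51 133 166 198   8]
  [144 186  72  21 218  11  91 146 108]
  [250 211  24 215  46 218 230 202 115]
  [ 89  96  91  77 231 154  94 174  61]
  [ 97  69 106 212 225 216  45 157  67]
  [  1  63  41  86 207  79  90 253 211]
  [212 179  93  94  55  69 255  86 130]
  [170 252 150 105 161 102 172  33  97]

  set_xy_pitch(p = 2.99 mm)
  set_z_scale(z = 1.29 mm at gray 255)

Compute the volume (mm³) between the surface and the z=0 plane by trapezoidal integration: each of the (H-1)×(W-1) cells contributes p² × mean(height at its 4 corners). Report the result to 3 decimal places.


538.725

height_mm = gray/255 × 1.29; cell vol = 2.99² × mean(4 corners)
unit = 2.99² × 1.29 / (4×255) = 0.0113066 mm³ per gray-sum
row 0: Σ corner-gray over 8 cells = 3615  → 40.8733
row 1: Σ corner-gray over 8 cells = 4082  → 46.1535
row 2: Σ corner-gray over 8 cells = 3475  → 39.2904
row 3: Σ corner-gray over 8 cells = 3387  → 38.2954
row 4: Σ corner-gray over 8 cells = 3749  → 42.3884
row 5: Σ corner-gray over 8 cells = 3942  → 44.5706
row 6: Σ corner-gray over 8 cells = 4399  → 49.7377
row 7: Σ corner-gray over 8 cells = 4641  → 52.4739
row 8: Σ corner-gray over 8 cells = 4208  → 47.5782
row 9: Σ corner-gray over 8 cells = 4074  → 46.0631
row 10: Σ corner-gray over 8 cells = 3854  → 43.5756
row 11: Σ corner-gray over 8 cells = 4221  → 47.7251
Σ rows: total corner-gray = 47647  → 538.7254 mm³


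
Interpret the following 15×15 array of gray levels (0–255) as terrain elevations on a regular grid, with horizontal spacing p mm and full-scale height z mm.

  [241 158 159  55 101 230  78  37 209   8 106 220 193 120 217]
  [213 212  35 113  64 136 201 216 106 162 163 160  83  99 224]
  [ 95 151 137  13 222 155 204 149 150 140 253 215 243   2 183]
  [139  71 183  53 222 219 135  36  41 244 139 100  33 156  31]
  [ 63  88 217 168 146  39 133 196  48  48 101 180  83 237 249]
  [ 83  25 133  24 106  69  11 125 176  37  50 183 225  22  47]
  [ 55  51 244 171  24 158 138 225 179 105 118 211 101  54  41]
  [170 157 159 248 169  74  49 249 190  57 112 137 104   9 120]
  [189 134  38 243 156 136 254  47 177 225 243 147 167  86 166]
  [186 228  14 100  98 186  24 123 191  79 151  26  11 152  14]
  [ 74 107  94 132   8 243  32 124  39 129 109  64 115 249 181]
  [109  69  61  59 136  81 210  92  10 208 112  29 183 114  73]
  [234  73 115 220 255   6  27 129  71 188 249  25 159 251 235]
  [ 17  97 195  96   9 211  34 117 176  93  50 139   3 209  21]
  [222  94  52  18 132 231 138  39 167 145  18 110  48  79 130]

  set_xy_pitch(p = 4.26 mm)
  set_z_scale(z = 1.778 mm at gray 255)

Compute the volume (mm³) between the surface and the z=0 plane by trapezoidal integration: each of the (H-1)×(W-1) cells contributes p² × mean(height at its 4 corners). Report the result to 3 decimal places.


height_mm = gray/255 × 1.778; cell vol = 4.26² × mean(4 corners)
unit = 4.26² × 1.778 / (4×255) = 0.0316338 mm³ per gray-sum
row 0: Σ corner-gray over 14 cells = 7743  → 244.9402
row 1: Σ corner-gray over 14 cells = 8283  → 262.0224
row 2: Σ corner-gray over 14 cells = 7780  → 246.1106
row 3: Σ corner-gray over 14 cells = 7114  → 225.0426
row 4: Σ corner-gray over 14 cells = 6182  → 195.5599
row 5: Σ corner-gray over 14 cells = 6156  → 194.7374
row 6: Σ corner-gray over 14 cells = 7372  → 233.2041
row 7: Σ corner-gray over 14 cells = 8179  → 258.7325
row 8: Σ corner-gray over 14 cells = 7427  → 234.9439
row 9: Σ corner-gray over 14 cells = 6111  → 193.3139
row 10: Σ corner-gray over 14 cells = 6055  → 191.5424
row 11: Σ corner-gray over 14 cells = 6915  → 218.7474
row 12: Σ corner-gray over 14 cells = 6901  → 218.3046
row 13: Σ corner-gray over 14 cells = 5790  → 183.1595
Σ rows: total corner-gray = 98008  → 3100.3613 mm³

3100.361


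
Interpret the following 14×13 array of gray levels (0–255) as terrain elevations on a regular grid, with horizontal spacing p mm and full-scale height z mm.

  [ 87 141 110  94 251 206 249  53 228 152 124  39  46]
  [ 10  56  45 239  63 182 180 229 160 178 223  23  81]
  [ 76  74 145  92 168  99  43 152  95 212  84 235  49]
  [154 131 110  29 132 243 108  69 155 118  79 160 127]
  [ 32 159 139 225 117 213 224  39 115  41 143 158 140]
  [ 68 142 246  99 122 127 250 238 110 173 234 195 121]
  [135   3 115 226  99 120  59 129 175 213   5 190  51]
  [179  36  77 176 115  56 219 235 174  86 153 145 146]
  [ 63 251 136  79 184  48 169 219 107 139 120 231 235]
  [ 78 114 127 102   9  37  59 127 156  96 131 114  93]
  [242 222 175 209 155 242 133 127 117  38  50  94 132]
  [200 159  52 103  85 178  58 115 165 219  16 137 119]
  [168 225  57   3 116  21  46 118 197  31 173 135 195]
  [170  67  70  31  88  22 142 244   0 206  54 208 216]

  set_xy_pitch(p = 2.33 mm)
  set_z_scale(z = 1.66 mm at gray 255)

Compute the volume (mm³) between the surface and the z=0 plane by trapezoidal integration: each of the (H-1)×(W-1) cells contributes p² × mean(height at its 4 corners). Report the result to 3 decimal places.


718.069

height_mm = gray/255 × 1.66; cell vol = 2.33² × mean(4 corners)
unit = 2.33² × 1.66 / (4×255) = 0.00883527 mm³ per gray-sum
row 0: Σ corner-gray over 12 cells = 6674  → 58.9666
row 1: Σ corner-gray over 12 cells = 6170  → 54.5136
row 2: Σ corner-gray over 12 cells = 5872  → 51.8807
row 3: Σ corner-gray over 12 cells = 6267  → 55.3706
row 4: Σ corner-gray over 12 cells = 7379  → 65.1954
row 5: Σ corner-gray over 12 cells = 6915  → 61.0959
row 6: Σ corner-gray over 12 cells = 6123  → 54.0983
row 7: Σ corner-gray over 12 cells = 6933  → 61.2549
row 8: Σ corner-gray over 12 cells = 5979  → 52.8261
row 9: Σ corner-gray over 12 cells = 5813  → 51.3594
row 10: Σ corner-gray over 12 cells = 6391  → 56.4662
row 11: Σ corner-gray over 12 cells = 5500  → 48.5940
row 12: Σ corner-gray over 12 cells = 5257  → 46.4470
Σ rows: total corner-gray = 81273  → 718.0688 mm³


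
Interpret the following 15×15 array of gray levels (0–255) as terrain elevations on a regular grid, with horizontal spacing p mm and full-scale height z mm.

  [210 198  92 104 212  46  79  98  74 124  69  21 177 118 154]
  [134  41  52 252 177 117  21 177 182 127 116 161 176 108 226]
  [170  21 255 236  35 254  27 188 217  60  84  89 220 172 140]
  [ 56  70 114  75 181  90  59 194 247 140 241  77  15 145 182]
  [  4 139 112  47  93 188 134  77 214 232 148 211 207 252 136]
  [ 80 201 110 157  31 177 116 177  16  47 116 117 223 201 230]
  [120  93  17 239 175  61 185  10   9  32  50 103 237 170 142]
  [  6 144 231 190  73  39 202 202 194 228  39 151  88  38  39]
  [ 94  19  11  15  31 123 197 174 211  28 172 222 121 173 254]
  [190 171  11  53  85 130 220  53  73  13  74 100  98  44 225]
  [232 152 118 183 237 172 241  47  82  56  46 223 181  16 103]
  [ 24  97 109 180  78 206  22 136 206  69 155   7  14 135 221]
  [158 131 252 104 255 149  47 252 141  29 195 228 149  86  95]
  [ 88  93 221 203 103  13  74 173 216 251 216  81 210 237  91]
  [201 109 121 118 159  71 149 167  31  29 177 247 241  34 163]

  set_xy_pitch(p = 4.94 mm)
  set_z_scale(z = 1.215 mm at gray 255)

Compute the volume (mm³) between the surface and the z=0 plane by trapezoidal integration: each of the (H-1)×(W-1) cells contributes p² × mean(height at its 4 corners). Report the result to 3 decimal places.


2963.817

height_mm = gray/255 × 1.215; cell vol = 4.94² × mean(4 corners)
unit = 4.94² × 1.215 / (4×255) = 0.029069 mm³ per gray-sum
row 0: Σ corner-gray over 14 cells = 6962  → 202.3783
row 1: Σ corner-gray over 14 cells = 7800  → 226.7382
row 2: Σ corner-gray over 14 cells = 7560  → 219.7616
row 3: Σ corner-gray over 14 cells = 7782  → 226.2149
row 4: Σ corner-gray over 14 cells = 7936  → 230.6915
row 5: Σ corner-gray over 14 cells = 6712  → 195.1111
row 6: Σ corner-gray over 14 cells = 6707  → 194.9657
row 7: Σ corner-gray over 14 cells = 7025  → 204.2097
row 8: Σ corner-gray over 14 cells = 6007  → 174.6174
row 9: Σ corner-gray over 14 cells = 6508  → 189.1810
row 10: Σ corner-gray over 14 cells = 6916  → 201.0412
row 11: Σ corner-gray over 14 cells = 7362  → 214.0059
row 12: Σ corner-gray over 14 cells = 8650  → 251.4468
row 13: Σ corner-gray over 14 cells = 8031  → 233.4531
Σ rows: total corner-gray = 101958  → 2963.8165 mm³


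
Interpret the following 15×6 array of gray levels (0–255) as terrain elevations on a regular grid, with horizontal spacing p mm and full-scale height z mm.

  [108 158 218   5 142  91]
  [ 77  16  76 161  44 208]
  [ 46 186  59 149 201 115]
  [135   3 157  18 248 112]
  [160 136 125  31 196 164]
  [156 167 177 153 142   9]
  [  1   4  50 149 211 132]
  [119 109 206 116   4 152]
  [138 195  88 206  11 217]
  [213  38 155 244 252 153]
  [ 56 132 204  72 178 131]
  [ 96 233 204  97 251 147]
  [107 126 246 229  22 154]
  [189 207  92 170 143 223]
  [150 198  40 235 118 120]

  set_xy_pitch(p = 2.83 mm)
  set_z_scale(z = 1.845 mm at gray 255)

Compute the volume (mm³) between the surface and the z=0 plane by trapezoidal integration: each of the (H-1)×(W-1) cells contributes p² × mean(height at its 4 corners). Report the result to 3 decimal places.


548.654

height_mm = gray/255 × 1.845; cell vol = 2.83² × mean(4 corners)
unit = 2.83² × 1.845 / (4×255) = 0.0144867 mm³ per gray-sum
row 0: Σ corner-gray over 5 cells = 2124  → 30.7697
row 1: Σ corner-gray over 5 cells = 2230  → 32.3053
row 2: Σ corner-gray over 5 cells = 2450  → 35.4924
row 3: Σ corner-gray over 5 cells = 2399  → 34.7536
row 4: Σ corner-gray over 5 cells = 2743  → 39.7370
row 5: Σ corner-gray over 5 cells = 2404  → 34.8260
row 6: Σ corner-gray over 5 cells = 2102  → 30.4510
row 7: Σ corner-gray over 5 cells = 2496  → 36.1588
row 8: Σ corner-gray over 5 cells = 3099  → 44.8942
row 9: Σ corner-gray over 5 cells = 3103  → 44.9522
row 10: Σ corner-gray over 5 cells = 3172  → 45.9518
row 11: Σ corner-gray over 5 cells = 3320  → 48.0958
row 12: Σ corner-gray over 5 cells = 3143  → 45.5317
row 13: Σ corner-gray over 5 cells = 3088  → 44.7349
Σ rows: total corner-gray = 37873  → 548.6543 mm³


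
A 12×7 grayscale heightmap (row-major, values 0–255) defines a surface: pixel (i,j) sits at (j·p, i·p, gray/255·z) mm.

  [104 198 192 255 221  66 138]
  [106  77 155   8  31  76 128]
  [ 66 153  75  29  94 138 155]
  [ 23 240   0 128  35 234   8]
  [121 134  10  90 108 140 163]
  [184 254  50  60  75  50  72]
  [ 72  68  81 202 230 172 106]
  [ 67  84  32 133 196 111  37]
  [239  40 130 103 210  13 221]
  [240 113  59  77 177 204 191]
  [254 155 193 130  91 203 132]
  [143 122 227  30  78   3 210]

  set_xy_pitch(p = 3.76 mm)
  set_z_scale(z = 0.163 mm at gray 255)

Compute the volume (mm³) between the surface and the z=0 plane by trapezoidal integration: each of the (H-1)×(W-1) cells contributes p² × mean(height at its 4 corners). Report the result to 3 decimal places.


height_mm = gray/255 × 0.163; cell vol = 3.76² × mean(4 corners)
unit = 3.76² × 0.163 / (4×255) = 0.00225924 mm³ per gray-sum
row 0: Σ corner-gray over 6 cells = 3034  → 6.8545
row 1: Σ corner-gray over 6 cells = 2127  → 4.8054
row 2: Σ corner-gray over 6 cells = 2504  → 5.6571
row 3: Σ corner-gray over 6 cells = 2553  → 5.7678
row 4: Σ corner-gray over 6 cells = 2482  → 5.6074
row 5: Σ corner-gray over 6 cells = 2918  → 6.5925
row 6: Σ corner-gray over 6 cells = 2900  → 6.5518
row 7: Σ corner-gray over 6 cells = 2668  → 6.0277
row 8: Σ corner-gray over 6 cells = 3143  → 7.1008
row 9: Σ corner-gray over 6 cells = 3621  → 8.1807
row 10: Σ corner-gray over 6 cells = 3203  → 7.2364
Σ rows: total corner-gray = 31153  → 70.3822 mm³

70.382


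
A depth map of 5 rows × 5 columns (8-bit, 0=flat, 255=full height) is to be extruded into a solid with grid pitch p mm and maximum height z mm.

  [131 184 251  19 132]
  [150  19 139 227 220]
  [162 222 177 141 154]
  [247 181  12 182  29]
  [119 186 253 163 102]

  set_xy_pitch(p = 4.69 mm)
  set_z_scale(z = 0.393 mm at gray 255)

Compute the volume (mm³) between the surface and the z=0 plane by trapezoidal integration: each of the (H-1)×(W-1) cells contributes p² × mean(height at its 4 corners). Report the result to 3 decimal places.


82.377

height_mm = gray/255 × 0.393; cell vol = 4.69² × mean(4 corners)
unit = 4.69² × 0.393 / (4×255) = 0.00847497 mm³ per gray-sum
row 0: Σ corner-gray over 4 cells = 2311  → 19.5857
row 1: Σ corner-gray over 4 cells = 2536  → 21.4925
row 2: Σ corner-gray over 4 cells = 2422  → 20.5264
row 3: Σ corner-gray over 4 cells = 2451  → 20.7721
Σ rows: total corner-gray = 9720  → 82.3767 mm³


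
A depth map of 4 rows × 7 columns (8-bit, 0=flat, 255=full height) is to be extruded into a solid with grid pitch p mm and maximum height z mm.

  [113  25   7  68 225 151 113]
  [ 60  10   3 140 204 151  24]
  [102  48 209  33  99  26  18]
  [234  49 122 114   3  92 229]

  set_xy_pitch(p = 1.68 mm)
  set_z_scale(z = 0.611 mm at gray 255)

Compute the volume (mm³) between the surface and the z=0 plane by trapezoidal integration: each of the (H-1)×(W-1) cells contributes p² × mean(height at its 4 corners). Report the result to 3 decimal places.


height_mm = gray/255 × 0.611; cell vol = 1.68² × mean(4 corners)
unit = 1.68² × 0.611 / (4×255) = 0.00169067 mm³ per gray-sum
row 0: Σ corner-gray over 6 cells = 2278  → 3.8514
row 1: Σ corner-gray over 6 cells = 2050  → 3.4659
row 2: Σ corner-gray over 6 cells = 2173  → 3.6738
Σ rows: total corner-gray = 6501  → 10.9911 mm³

10.991


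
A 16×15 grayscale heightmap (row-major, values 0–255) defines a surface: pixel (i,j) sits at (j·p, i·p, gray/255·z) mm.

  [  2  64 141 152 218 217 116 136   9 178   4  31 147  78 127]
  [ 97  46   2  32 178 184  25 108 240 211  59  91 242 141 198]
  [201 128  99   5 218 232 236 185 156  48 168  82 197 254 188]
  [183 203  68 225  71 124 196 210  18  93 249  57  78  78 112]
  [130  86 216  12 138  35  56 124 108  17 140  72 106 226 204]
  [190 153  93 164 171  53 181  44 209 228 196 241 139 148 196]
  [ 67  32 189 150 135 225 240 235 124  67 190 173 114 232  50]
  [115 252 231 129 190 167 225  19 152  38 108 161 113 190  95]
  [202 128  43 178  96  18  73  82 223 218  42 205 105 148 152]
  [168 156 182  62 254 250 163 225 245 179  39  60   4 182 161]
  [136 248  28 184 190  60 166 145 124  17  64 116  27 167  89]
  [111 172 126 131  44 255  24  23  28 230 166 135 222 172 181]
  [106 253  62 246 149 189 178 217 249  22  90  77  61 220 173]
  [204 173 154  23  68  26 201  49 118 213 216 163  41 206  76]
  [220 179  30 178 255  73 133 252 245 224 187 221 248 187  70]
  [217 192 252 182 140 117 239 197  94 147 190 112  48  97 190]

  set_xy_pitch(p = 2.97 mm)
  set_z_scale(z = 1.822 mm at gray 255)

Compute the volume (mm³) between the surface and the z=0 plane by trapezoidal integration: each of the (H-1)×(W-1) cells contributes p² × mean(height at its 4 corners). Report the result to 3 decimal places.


1858.926

height_mm = gray/255 × 1.822; cell vol = 2.97² × mean(4 corners)
unit = 2.97² × 1.822 / (4×255) = 0.0157565 mm³ per gray-sum
row 0: Σ corner-gray over 14 cells = 6524  → 102.7957
row 1: Σ corner-gray over 14 cells = 7818  → 123.1847
row 2: Σ corner-gray over 14 cells = 8040  → 126.6827
row 3: Σ corner-gray over 14 cells = 6641  → 104.6392
row 4: Σ corner-gray over 14 cells = 7432  → 117.1027
row 5: Σ corner-gray over 14 cells = 8755  → 137.9486
row 6: Σ corner-gray over 14 cells = 8489  → 133.7573
row 7: Σ corner-gray over 14 cells = 7632  → 120.2540
row 8: Σ corner-gray over 14 cells = 7803  → 122.9484
row 9: Σ corner-gray over 14 cells = 7628  → 120.1910
row 10: Σ corner-gray over 14 cells = 7045  → 111.0049
row 11: Σ corner-gray over 14 cells = 8053  → 126.8875
row 12: Σ corner-gray over 14 cells = 7887  → 124.2719
row 13: Σ corner-gray over 14 cells = 8696  → 137.0189
row 14: Σ corner-gray over 14 cells = 9535  → 150.2387
Σ rows: total corner-gray = 117978  → 1858.9261 mm³


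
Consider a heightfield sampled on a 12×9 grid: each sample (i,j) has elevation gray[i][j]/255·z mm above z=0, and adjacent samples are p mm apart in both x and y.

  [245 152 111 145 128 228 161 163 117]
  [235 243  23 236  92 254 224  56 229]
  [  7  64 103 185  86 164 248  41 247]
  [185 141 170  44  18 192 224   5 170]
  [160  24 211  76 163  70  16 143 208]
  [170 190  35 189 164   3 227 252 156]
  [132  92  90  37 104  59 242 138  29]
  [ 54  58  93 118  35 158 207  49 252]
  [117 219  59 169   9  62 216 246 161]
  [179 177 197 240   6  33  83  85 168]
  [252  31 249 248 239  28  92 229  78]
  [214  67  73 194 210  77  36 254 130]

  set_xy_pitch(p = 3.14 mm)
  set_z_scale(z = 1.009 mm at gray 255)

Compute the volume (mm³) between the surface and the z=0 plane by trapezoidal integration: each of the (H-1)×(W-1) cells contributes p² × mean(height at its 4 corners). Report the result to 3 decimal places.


height_mm = gray/255 × 1.009; cell vol = 3.14² × mean(4 corners)
unit = 3.14² × 1.009 / (4×255) = 0.00975327 mm³ per gray-sum
row 0: Σ corner-gray over 8 cells = 5258  → 51.2827
row 1: Σ corner-gray over 8 cells = 4756  → 46.3866
row 2: Σ corner-gray over 8 cells = 3979  → 38.8083
row 3: Σ corner-gray over 8 cells = 3717  → 36.2529
row 4: Σ corner-gray over 8 cells = 4220  → 41.1588
row 5: Σ corner-gray over 8 cells = 4131  → 40.2908
row 6: Σ corner-gray over 8 cells = 3427  → 33.4245
row 7: Σ corner-gray over 8 cells = 3980  → 38.8180
row 8: Σ corner-gray over 8 cells = 4227  → 41.2271
row 9: Σ corner-gray over 8 cells = 4551  → 44.3871
row 10: Σ corner-gray over 8 cells = 4728  → 46.1135
Σ rows: total corner-gray = 46974  → 458.1502 mm³

458.150


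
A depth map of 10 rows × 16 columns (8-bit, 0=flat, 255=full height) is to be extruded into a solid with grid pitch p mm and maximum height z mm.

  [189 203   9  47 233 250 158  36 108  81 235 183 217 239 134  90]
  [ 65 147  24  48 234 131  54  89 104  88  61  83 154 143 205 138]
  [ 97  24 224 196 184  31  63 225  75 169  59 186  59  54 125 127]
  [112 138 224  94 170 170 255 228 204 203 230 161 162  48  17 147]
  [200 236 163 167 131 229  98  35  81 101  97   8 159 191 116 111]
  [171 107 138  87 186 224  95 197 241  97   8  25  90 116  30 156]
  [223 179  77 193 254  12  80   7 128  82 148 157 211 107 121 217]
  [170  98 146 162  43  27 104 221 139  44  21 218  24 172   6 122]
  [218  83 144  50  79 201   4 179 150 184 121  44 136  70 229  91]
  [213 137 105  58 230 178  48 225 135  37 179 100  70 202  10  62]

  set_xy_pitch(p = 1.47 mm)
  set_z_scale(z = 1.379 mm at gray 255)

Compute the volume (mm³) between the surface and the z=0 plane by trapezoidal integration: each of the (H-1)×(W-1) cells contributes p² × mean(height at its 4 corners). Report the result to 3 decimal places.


199.775

height_mm = gray/255 × 1.379; cell vol = 1.47² × mean(4 corners)
unit = 1.47² × 1.379 / (4×255) = 0.00292145 mm³ per gray-sum
row 0: Σ corner-gray over 15 cells = 7878  → 23.0152
row 1: Σ corner-gray over 15 cells = 6905  → 20.1726
row 2: Σ corner-gray over 15 cells = 8439  → 24.6541
row 3: Σ corner-gray over 15 cells = 8802  → 25.7146
row 4: Σ corner-gray over 15 cells = 7544  → 22.0394
row 5: Σ corner-gray over 15 cells = 7561  → 22.0891
row 6: Σ corner-gray over 15 cells = 7094  → 20.7248
row 7: Σ corner-gray over 15 cells = 6799  → 19.8630
row 8: Σ corner-gray over 15 cells = 7360  → 21.5019
Σ rows: total corner-gray = 68382  → 199.7747 mm³


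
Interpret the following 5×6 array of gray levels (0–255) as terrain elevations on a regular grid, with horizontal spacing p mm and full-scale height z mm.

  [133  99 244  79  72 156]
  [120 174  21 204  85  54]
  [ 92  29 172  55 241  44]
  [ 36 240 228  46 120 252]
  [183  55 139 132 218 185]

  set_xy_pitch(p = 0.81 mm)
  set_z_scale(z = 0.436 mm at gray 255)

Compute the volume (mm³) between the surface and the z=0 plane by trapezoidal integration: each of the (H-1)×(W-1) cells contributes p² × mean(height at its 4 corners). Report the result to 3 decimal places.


2.914

height_mm = gray/255 × 0.436; cell vol = 0.81² × mean(4 corners)
unit = 0.81² × 0.436 / (4×255) = 0.000280451 mm³ per gray-sum
row 0: Σ corner-gray over 5 cells = 2419  → 0.6784
row 1: Σ corner-gray over 5 cells = 2272  → 0.6372
row 2: Σ corner-gray over 5 cells = 2686  → 0.7533
row 3: Σ corner-gray over 5 cells = 3012  → 0.8447
Σ rows: total corner-gray = 10389  → 2.9136 mm³


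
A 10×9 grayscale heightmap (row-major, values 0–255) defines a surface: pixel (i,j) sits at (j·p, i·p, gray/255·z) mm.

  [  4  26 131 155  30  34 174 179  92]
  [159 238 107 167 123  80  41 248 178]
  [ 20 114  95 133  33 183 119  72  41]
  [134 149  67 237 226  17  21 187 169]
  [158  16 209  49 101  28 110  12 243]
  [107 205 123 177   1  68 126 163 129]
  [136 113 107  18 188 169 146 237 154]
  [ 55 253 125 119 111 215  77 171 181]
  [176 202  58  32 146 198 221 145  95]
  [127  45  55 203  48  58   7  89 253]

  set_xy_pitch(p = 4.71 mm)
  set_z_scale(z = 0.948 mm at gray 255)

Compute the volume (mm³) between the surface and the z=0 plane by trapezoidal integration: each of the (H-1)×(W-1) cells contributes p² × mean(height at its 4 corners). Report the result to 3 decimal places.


height_mm = gray/255 × 0.948; cell vol = 4.71² × mean(4 corners)
unit = 4.71² × 0.948 / (4×255) = 0.0206182 mm³ per gray-sum
row 0: Σ corner-gray over 8 cells = 3899  → 80.3902
row 1: Σ corner-gray over 8 cells = 3904  → 80.4933
row 2: Σ corner-gray over 8 cells = 3670  → 75.6687
row 3: Σ corner-gray over 8 cells = 3562  → 73.4419
row 4: Σ corner-gray over 8 cells = 3413  → 70.3698
row 5: Σ corner-gray over 8 cells = 4208  → 86.7612
row 6: Σ corner-gray over 8 cells = 4624  → 95.3384
row 7: Σ corner-gray over 8 cells = 4653  → 95.9363
row 8: Σ corner-gray over 8 cells = 3665  → 75.5656
Σ rows: total corner-gray = 35598  → 733.9654 mm³

733.965


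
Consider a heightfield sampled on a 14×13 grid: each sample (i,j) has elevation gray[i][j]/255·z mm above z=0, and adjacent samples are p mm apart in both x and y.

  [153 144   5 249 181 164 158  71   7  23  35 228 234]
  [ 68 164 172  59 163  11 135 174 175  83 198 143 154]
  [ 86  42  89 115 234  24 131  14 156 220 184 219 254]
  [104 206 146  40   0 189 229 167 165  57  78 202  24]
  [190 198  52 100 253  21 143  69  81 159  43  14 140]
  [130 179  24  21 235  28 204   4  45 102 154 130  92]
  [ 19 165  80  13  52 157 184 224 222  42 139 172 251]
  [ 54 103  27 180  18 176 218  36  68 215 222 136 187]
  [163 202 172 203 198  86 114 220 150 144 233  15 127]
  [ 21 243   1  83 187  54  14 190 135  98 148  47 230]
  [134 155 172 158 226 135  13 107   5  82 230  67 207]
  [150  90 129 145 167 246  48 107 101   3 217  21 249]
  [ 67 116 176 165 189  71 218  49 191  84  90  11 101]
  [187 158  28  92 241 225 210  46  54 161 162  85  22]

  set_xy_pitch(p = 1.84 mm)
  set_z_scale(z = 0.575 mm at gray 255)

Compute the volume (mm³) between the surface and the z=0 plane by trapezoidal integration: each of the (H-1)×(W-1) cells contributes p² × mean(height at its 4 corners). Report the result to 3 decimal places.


149.069

height_mm = gray/255 × 0.575; cell vol = 1.84² × mean(4 corners)
unit = 1.84² × 0.575 / (4×255) = 0.00190855 mm³ per gray-sum
row 0: Σ corner-gray over 12 cells = 6093  → 11.6288
row 1: Σ corner-gray over 12 cells = 6372  → 12.1613
row 2: Σ corner-gray over 12 cells = 6282  → 11.9895
row 3: Σ corner-gray over 12 cells = 5682  → 10.8444
row 4: Σ corner-gray over 12 cells = 5070  → 9.6763
row 5: Σ corner-gray over 12 cells = 5644  → 10.7719
row 6: Σ corner-gray over 12 cells = 6209  → 11.8502
row 7: Σ corner-gray over 12 cells = 6803  → 12.9839
row 8: Σ corner-gray over 12 cells = 6415  → 12.2433
row 9: Σ corner-gray over 12 cells = 5692  → 10.8635
row 10: Σ corner-gray over 12 cells = 5988  → 11.4284
row 11: Σ corner-gray over 12 cells = 5835  → 11.1364
row 12: Σ corner-gray over 12 cells = 6021  → 11.4914
Σ rows: total corner-gray = 78106  → 149.0691 mm³


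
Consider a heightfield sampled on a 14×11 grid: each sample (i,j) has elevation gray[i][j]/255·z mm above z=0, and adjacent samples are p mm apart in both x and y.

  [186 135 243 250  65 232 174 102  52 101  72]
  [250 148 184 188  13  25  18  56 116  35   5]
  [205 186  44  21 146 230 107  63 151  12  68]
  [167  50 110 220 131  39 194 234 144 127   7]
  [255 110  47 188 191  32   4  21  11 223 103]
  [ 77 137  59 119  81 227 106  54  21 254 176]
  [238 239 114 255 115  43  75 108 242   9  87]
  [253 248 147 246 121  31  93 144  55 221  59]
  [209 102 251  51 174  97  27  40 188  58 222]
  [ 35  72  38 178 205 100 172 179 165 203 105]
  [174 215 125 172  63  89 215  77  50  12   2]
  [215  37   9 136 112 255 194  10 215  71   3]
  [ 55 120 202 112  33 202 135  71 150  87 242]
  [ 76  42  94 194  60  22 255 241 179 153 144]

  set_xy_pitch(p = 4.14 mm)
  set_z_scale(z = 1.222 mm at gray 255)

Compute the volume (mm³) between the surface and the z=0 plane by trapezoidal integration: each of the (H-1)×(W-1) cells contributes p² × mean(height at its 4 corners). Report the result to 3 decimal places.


height_mm = gray/255 × 1.222; cell vol = 4.14² × mean(4 corners)
unit = 4.14² × 1.222 / (4×255) = 0.0205339 mm³ per gray-sum
row 0: Σ corner-gray over 10 cells = 4787  → 98.2958
row 1: Σ corner-gray over 10 cells = 4014  → 82.4231
row 2: Σ corner-gray over 10 cells = 4865  → 99.8975
row 3: Σ corner-gray over 10 cells = 4684  → 96.1808
row 4: Σ corner-gray over 10 cells = 4381  → 89.9591
row 5: Σ corner-gray over 10 cells = 5094  → 104.5998
row 6: Σ corner-gray over 10 cells = 5649  → 115.9961
row 7: Σ corner-gray over 10 cells = 5331  → 109.4663
row 8: Σ corner-gray over 10 cells = 5171  → 106.1809
row 9: Σ corner-gray over 10 cells = 4976  → 102.1768
row 10: Σ corner-gray over 10 cells = 4508  → 92.5669
row 11: Σ corner-gray over 10 cells = 4817  → 98.9119
row 12: Σ corner-gray over 10 cells = 5221  → 107.2076
Σ rows: total corner-gray = 63498  → 1303.8624 mm³

1303.862


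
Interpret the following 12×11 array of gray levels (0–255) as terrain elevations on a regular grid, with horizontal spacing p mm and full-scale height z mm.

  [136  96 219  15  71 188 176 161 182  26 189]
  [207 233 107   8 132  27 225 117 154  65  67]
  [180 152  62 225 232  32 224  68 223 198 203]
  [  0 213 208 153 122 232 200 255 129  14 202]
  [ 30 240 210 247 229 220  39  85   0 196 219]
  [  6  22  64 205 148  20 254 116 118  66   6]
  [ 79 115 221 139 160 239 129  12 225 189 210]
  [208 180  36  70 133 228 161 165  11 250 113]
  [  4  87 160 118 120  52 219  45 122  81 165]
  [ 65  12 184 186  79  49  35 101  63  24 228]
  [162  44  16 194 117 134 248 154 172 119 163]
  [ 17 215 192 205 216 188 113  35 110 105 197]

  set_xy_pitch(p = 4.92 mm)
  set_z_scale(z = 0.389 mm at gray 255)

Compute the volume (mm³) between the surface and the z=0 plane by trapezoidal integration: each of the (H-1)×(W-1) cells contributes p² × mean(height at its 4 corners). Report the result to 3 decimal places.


544.178

height_mm = gray/255 × 0.389; cell vol = 4.92² × mean(4 corners)
unit = 4.92² × 0.389 / (4×255) = 0.00923166 mm³ per gray-sum
row 0: Σ corner-gray over 10 cells = 5003  → 46.1860
row 1: Σ corner-gray over 10 cells = 5625  → 51.9281
row 2: Σ corner-gray over 10 cells = 6469  → 59.7196
row 3: Σ corner-gray over 10 cells = 6435  → 59.4057
row 4: Σ corner-gray over 10 cells = 5219  → 48.1800
row 5: Σ corner-gray over 10 cells = 5185  → 47.8661
row 6: Σ corner-gray over 10 cells = 5936  → 54.7991
row 7: Σ corner-gray over 10 cells = 4966  → 45.8444
row 8: Σ corner-gray over 10 cells = 3936  → 36.3358
row 9: Σ corner-gray over 10 cells = 4480  → 41.3578
row 10: Σ corner-gray over 10 cells = 5693  → 52.5558
Σ rows: total corner-gray = 58947  → 544.1785 mm³
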